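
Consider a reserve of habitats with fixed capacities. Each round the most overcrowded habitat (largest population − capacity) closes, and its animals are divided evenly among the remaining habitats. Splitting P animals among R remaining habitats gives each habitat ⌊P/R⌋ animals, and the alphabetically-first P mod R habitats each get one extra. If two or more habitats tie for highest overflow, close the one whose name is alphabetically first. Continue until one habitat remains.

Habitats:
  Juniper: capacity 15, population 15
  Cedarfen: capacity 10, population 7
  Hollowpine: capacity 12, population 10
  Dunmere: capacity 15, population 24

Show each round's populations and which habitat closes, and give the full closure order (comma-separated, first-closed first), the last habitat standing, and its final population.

Round 1: Cedarfen=7 Dunmere=24 Hollowpine=10 Juniper=15 → close Dunmere (overflow 9)
  24÷3 = 8 each, +1 to first 0
Round 2: Cedarfen=15 Hollowpine=18 Juniper=23 → close Juniper (overflow 8)
  23÷2 = 11 each, +1 to first 1
Round 3: Cedarfen=27 Hollowpine=29 → close Cedarfen (overflow 17)
  27÷1 = 27 each, +1 to first 0

Closure order: Dunmere, Juniper, Cedarfen
Last habitat: Hollowpine with 56 animals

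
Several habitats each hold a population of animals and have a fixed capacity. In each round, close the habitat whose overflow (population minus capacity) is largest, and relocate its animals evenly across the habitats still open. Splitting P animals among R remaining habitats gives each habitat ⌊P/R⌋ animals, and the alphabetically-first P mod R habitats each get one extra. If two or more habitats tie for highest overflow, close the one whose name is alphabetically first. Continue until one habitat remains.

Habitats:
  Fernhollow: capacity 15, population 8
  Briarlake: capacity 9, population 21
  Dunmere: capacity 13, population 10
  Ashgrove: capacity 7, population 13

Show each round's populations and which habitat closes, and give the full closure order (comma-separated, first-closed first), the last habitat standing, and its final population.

Closure order: Briarlake, Ashgrove, Dunmere
Last habitat: Fernhollow with 52 animals

Round 1: Ashgrove=13 Briarlake=21 Dunmere=10 Fernhollow=8 → close Briarlake (overflow 12)
  21÷3 = 7 each, +1 to first 0
Round 2: Ashgrove=20 Dunmere=17 Fernhollow=15 → close Ashgrove (overflow 13)
  20÷2 = 10 each, +1 to first 0
Round 3: Dunmere=27 Fernhollow=25 → close Dunmere (overflow 14)
  27÷1 = 27 each, +1 to first 0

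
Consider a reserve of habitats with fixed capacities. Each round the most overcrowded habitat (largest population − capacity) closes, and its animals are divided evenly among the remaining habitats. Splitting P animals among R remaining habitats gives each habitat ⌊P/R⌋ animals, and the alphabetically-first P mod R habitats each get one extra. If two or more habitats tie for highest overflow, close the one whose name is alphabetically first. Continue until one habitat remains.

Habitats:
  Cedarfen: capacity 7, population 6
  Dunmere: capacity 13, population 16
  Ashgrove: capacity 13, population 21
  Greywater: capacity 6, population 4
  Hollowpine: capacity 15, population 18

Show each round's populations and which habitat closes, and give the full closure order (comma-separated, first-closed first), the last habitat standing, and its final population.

Closure order: Ashgrove, Dunmere, Hollowpine, Cedarfen
Last habitat: Greywater with 65 animals

Round 1: Ashgrove=21 Cedarfen=6 Dunmere=16 Greywater=4 Hollowpine=18 → close Ashgrove (overflow 8)
  21÷4 = 5 each, +1 to first 1
Round 2: Cedarfen=12 Dunmere=21 Greywater=9 Hollowpine=23 → close Dunmere (overflow 8)
  21÷3 = 7 each, +1 to first 0
Round 3: Cedarfen=19 Greywater=16 Hollowpine=30 → close Hollowpine (overflow 15)
  30÷2 = 15 each, +1 to first 0
Round 4: Cedarfen=34 Greywater=31 → close Cedarfen (overflow 27)
  34÷1 = 34 each, +1 to first 0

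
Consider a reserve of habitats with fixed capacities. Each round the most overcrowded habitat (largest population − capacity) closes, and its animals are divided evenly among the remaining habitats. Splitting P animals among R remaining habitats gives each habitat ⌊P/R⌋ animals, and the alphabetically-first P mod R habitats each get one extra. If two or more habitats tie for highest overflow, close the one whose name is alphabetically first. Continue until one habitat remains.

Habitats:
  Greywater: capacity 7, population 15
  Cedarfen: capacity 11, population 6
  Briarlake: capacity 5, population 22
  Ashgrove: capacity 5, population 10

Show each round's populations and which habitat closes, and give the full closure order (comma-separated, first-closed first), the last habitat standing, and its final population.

Closure order: Briarlake, Greywater, Ashgrove
Last habitat: Cedarfen with 53 animals

Round 1: Ashgrove=10 Briarlake=22 Cedarfen=6 Greywater=15 → close Briarlake (overflow 17)
  22÷3 = 7 each, +1 to first 1
Round 2: Ashgrove=18 Cedarfen=13 Greywater=22 → close Greywater (overflow 15)
  22÷2 = 11 each, +1 to first 0
Round 3: Ashgrove=29 Cedarfen=24 → close Ashgrove (overflow 24)
  29÷1 = 29 each, +1 to first 0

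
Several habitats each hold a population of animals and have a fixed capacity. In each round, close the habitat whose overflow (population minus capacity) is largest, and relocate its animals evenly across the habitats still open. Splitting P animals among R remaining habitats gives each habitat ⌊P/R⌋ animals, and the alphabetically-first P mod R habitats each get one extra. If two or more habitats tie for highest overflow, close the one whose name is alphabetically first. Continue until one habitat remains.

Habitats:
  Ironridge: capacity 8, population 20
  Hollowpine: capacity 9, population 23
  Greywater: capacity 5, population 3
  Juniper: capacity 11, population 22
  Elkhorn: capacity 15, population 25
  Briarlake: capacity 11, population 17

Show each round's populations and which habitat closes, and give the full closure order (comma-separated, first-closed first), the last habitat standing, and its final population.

Closure order: Hollowpine, Ironridge, Elkhorn, Juniper, Briarlake
Last habitat: Greywater with 110 animals

Round 1: Briarlake=17 Elkhorn=25 Greywater=3 Hollowpine=23 Ironridge=20 Juniper=22 → close Hollowpine (overflow 14)
  23÷5 = 4 each, +1 to first 3
Round 2: Briarlake=22 Elkhorn=30 Greywater=8 Ironridge=24 Juniper=26 → close Ironridge (overflow 16)
  24÷4 = 6 each, +1 to first 0
Round 3: Briarlake=28 Elkhorn=36 Greywater=14 Juniper=32 → close Elkhorn (overflow 21)
  36÷3 = 12 each, +1 to first 0
Round 4: Briarlake=40 Greywater=26 Juniper=44 → close Juniper (overflow 33)
  44÷2 = 22 each, +1 to first 0
Round 5: Briarlake=62 Greywater=48 → close Briarlake (overflow 51)
  62÷1 = 62 each, +1 to first 0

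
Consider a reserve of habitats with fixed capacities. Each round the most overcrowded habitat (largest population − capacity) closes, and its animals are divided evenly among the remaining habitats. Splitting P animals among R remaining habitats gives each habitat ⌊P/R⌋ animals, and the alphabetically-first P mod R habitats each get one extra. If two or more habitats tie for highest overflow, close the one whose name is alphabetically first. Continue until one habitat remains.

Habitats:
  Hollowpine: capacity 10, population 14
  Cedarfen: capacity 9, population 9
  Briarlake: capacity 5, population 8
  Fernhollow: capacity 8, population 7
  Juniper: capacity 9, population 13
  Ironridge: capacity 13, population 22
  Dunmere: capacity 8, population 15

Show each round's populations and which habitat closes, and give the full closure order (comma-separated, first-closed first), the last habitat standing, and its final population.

Closure order: Ironridge, Dunmere, Briarlake, Hollowpine, Juniper, Cedarfen
Last habitat: Fernhollow with 88 animals

Round 1: Briarlake=8 Cedarfen=9 Dunmere=15 Fernhollow=7 Hollowpine=14 Ironridge=22 Juniper=13 → close Ironridge (overflow 9)
  22÷6 = 3 each, +1 to first 4
Round 2: Briarlake=12 Cedarfen=13 Dunmere=19 Fernhollow=11 Hollowpine=17 Juniper=16 → close Dunmere (overflow 11)
  19÷5 = 3 each, +1 to first 4
Round 3: Briarlake=16 Cedarfen=17 Fernhollow=15 Hollowpine=21 Juniper=19 → close Briarlake (overflow 11)
  16÷4 = 4 each, +1 to first 0
Round 4: Cedarfen=21 Fernhollow=19 Hollowpine=25 Juniper=23 → close Hollowpine (overflow 15)
  25÷3 = 8 each, +1 to first 1
Round 5: Cedarfen=30 Fernhollow=27 Juniper=31 → close Juniper (overflow 22)
  31÷2 = 15 each, +1 to first 1
Round 6: Cedarfen=46 Fernhollow=42 → close Cedarfen (overflow 37)
  46÷1 = 46 each, +1 to first 0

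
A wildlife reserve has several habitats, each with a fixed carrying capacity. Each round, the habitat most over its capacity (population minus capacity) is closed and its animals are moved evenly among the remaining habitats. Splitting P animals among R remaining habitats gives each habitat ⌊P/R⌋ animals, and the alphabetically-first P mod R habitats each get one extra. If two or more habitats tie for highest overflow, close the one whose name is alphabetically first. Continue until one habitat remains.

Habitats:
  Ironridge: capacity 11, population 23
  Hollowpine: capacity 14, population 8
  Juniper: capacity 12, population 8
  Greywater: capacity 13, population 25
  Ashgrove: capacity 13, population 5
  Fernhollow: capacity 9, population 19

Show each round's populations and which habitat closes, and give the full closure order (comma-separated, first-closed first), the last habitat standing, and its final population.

Round 1: Ashgrove=5 Fernhollow=19 Greywater=25 Hollowpine=8 Ironridge=23 Juniper=8 → close Greywater (overflow 12)
  25÷5 = 5 each, +1 to first 0
Round 2: Ashgrove=10 Fernhollow=24 Hollowpine=13 Ironridge=28 Juniper=13 → close Ironridge (overflow 17)
  28÷4 = 7 each, +1 to first 0
Round 3: Ashgrove=17 Fernhollow=31 Hollowpine=20 Juniper=20 → close Fernhollow (overflow 22)
  31÷3 = 10 each, +1 to first 1
Round 4: Ashgrove=28 Hollowpine=30 Juniper=30 → close Juniper (overflow 18)
  30÷2 = 15 each, +1 to first 0
Round 5: Ashgrove=43 Hollowpine=45 → close Hollowpine (overflow 31)
  45÷1 = 45 each, +1 to first 0

Closure order: Greywater, Ironridge, Fernhollow, Juniper, Hollowpine
Last habitat: Ashgrove with 88 animals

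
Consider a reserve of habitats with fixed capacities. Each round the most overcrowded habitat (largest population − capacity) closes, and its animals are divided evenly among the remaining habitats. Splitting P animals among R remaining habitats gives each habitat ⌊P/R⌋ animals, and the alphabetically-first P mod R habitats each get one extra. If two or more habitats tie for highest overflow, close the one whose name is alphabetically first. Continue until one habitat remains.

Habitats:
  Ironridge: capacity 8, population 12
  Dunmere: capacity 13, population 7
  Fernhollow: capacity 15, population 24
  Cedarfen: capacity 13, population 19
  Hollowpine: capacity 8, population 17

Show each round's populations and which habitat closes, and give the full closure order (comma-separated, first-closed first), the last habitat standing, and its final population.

Round 1: Cedarfen=19 Dunmere=7 Fernhollow=24 Hollowpine=17 Ironridge=12 → close Fernhollow (overflow 9)
  24÷4 = 6 each, +1 to first 0
Round 2: Cedarfen=25 Dunmere=13 Hollowpine=23 Ironridge=18 → close Hollowpine (overflow 15)
  23÷3 = 7 each, +1 to first 2
Round 3: Cedarfen=33 Dunmere=21 Ironridge=25 → close Cedarfen (overflow 20)
  33÷2 = 16 each, +1 to first 1
Round 4: Dunmere=38 Ironridge=41 → close Ironridge (overflow 33)
  41÷1 = 41 each, +1 to first 0

Closure order: Fernhollow, Hollowpine, Cedarfen, Ironridge
Last habitat: Dunmere with 79 animals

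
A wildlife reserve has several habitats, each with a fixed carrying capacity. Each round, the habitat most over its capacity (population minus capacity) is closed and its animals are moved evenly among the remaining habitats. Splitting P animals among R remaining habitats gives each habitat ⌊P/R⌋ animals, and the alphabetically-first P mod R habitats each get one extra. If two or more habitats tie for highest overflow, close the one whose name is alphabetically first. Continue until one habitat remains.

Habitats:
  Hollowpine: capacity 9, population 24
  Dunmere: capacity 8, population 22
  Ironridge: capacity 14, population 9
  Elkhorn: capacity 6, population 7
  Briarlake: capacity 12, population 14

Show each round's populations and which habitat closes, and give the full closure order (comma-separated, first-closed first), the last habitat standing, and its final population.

Round 1: Briarlake=14 Dunmere=22 Elkhorn=7 Hollowpine=24 Ironridge=9 → close Hollowpine (overflow 15)
  24÷4 = 6 each, +1 to first 0
Round 2: Briarlake=20 Dunmere=28 Elkhorn=13 Ironridge=15 → close Dunmere (overflow 20)
  28÷3 = 9 each, +1 to first 1
Round 3: Briarlake=30 Elkhorn=22 Ironridge=24 → close Briarlake (overflow 18)
  30÷2 = 15 each, +1 to first 0
Round 4: Elkhorn=37 Ironridge=39 → close Elkhorn (overflow 31)
  37÷1 = 37 each, +1 to first 0

Closure order: Hollowpine, Dunmere, Briarlake, Elkhorn
Last habitat: Ironridge with 76 animals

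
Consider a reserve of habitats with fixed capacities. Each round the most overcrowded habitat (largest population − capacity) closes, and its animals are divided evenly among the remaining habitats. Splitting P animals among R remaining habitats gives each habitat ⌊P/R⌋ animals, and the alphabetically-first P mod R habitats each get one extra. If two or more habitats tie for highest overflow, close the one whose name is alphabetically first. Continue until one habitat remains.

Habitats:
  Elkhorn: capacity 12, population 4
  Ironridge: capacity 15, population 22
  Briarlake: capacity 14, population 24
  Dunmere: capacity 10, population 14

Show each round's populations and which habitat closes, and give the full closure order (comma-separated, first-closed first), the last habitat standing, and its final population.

Closure order: Briarlake, Ironridge, Dunmere
Last habitat: Elkhorn with 64 animals

Round 1: Briarlake=24 Dunmere=14 Elkhorn=4 Ironridge=22 → close Briarlake (overflow 10)
  24÷3 = 8 each, +1 to first 0
Round 2: Dunmere=22 Elkhorn=12 Ironridge=30 → close Ironridge (overflow 15)
  30÷2 = 15 each, +1 to first 0
Round 3: Dunmere=37 Elkhorn=27 → close Dunmere (overflow 27)
  37÷1 = 37 each, +1 to first 0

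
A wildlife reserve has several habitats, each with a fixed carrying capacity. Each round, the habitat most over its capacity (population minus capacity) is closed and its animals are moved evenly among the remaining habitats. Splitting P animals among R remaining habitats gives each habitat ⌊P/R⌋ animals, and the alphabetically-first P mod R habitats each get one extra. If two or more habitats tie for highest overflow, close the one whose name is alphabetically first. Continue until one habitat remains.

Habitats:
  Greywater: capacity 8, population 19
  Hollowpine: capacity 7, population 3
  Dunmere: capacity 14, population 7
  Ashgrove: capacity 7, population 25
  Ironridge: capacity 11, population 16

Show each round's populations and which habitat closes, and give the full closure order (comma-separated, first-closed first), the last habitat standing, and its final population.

Closure order: Ashgrove, Greywater, Ironridge, Hollowpine
Last habitat: Dunmere with 70 animals

Round 1: Ashgrove=25 Dunmere=7 Greywater=19 Hollowpine=3 Ironridge=16 → close Ashgrove (overflow 18)
  25÷4 = 6 each, +1 to first 1
Round 2: Dunmere=14 Greywater=25 Hollowpine=9 Ironridge=22 → close Greywater (overflow 17)
  25÷3 = 8 each, +1 to first 1
Round 3: Dunmere=23 Hollowpine=17 Ironridge=30 → close Ironridge (overflow 19)
  30÷2 = 15 each, +1 to first 0
Round 4: Dunmere=38 Hollowpine=32 → close Hollowpine (overflow 25)
  32÷1 = 32 each, +1 to first 0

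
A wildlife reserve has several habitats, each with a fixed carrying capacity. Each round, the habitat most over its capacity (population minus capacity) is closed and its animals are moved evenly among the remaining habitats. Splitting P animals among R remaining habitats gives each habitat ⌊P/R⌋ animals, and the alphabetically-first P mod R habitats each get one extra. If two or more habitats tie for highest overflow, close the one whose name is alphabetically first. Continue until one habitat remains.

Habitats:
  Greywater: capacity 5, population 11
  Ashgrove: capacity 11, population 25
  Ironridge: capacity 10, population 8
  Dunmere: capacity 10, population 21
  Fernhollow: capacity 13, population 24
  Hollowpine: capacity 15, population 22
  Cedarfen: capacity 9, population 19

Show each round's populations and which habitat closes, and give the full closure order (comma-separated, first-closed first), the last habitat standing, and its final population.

Closure order: Ashgrove, Cedarfen, Dunmere, Fernhollow, Greywater, Hollowpine
Last habitat: Ironridge with 130 animals

Round 1: Ashgrove=25 Cedarfen=19 Dunmere=21 Fernhollow=24 Greywater=11 Hollowpine=22 Ironridge=8 → close Ashgrove (overflow 14)
  25÷6 = 4 each, +1 to first 1
Round 2: Cedarfen=24 Dunmere=25 Fernhollow=28 Greywater=15 Hollowpine=26 Ironridge=12 → close Cedarfen (overflow 15)
  24÷5 = 4 each, +1 to first 4
Round 3: Dunmere=30 Fernhollow=33 Greywater=20 Hollowpine=31 Ironridge=16 → close Dunmere (overflow 20)
  30÷4 = 7 each, +1 to first 2
Round 4: Fernhollow=41 Greywater=28 Hollowpine=38 Ironridge=23 → close Fernhollow (overflow 28)
  41÷3 = 13 each, +1 to first 2
Round 5: Greywater=42 Hollowpine=52 Ironridge=36 → close Greywater (overflow 37)
  42÷2 = 21 each, +1 to first 0
Round 6: Hollowpine=73 Ironridge=57 → close Hollowpine (overflow 58)
  73÷1 = 73 each, +1 to first 0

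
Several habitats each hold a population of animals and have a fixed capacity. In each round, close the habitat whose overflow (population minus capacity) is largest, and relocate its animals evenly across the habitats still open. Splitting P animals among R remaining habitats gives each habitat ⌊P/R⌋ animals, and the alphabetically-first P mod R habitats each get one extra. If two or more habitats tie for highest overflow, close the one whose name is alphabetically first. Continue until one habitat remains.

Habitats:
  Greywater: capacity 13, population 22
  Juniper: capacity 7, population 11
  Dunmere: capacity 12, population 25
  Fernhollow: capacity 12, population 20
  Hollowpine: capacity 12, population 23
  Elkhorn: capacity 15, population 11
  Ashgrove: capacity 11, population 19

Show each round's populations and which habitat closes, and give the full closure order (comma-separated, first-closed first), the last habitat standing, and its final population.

Closure order: Dunmere, Hollowpine, Ashgrove, Fernhollow, Greywater, Juniper
Last habitat: Elkhorn with 131 animals

Round 1: Ashgrove=19 Dunmere=25 Elkhorn=11 Fernhollow=20 Greywater=22 Hollowpine=23 Juniper=11 → close Dunmere (overflow 13)
  25÷6 = 4 each, +1 to first 1
Round 2: Ashgrove=24 Elkhorn=15 Fernhollow=24 Greywater=26 Hollowpine=27 Juniper=15 → close Hollowpine (overflow 15)
  27÷5 = 5 each, +1 to first 2
Round 3: Ashgrove=30 Elkhorn=21 Fernhollow=29 Greywater=31 Juniper=20 → close Ashgrove (overflow 19)
  30÷4 = 7 each, +1 to first 2
Round 4: Elkhorn=29 Fernhollow=37 Greywater=38 Juniper=27 → close Fernhollow (overflow 25)
  37÷3 = 12 each, +1 to first 1
Round 5: Elkhorn=42 Greywater=50 Juniper=39 → close Greywater (overflow 37)
  50÷2 = 25 each, +1 to first 0
Round 6: Elkhorn=67 Juniper=64 → close Juniper (overflow 57)
  64÷1 = 64 each, +1 to first 0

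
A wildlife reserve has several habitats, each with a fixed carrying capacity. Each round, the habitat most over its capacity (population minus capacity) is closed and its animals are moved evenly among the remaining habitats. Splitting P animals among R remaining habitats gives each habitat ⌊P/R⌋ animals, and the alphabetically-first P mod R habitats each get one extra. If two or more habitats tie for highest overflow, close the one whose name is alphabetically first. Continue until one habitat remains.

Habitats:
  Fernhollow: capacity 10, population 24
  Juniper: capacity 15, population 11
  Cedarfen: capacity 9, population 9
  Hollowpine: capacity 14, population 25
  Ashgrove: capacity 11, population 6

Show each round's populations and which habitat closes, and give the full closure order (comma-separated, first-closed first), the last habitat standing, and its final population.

Closure order: Fernhollow, Hollowpine, Cedarfen, Ashgrove
Last habitat: Juniper with 75 animals

Round 1: Ashgrove=6 Cedarfen=9 Fernhollow=24 Hollowpine=25 Juniper=11 → close Fernhollow (overflow 14)
  24÷4 = 6 each, +1 to first 0
Round 2: Ashgrove=12 Cedarfen=15 Hollowpine=31 Juniper=17 → close Hollowpine (overflow 17)
  31÷3 = 10 each, +1 to first 1
Round 3: Ashgrove=23 Cedarfen=25 Juniper=27 → close Cedarfen (overflow 16)
  25÷2 = 12 each, +1 to first 1
Round 4: Ashgrove=36 Juniper=39 → close Ashgrove (overflow 25)
  36÷1 = 36 each, +1 to first 0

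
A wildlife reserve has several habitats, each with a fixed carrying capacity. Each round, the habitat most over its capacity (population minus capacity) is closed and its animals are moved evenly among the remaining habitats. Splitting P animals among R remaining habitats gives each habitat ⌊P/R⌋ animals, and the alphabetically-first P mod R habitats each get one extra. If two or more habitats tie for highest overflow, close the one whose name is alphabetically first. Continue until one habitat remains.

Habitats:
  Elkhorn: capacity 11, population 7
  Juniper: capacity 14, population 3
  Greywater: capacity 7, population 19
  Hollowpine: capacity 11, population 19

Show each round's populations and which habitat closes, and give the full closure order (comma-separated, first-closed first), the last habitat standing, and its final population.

Round 1: Elkhorn=7 Greywater=19 Hollowpine=19 Juniper=3 → close Greywater (overflow 12)
  19÷3 = 6 each, +1 to first 1
Round 2: Elkhorn=14 Hollowpine=25 Juniper=9 → close Hollowpine (overflow 14)
  25÷2 = 12 each, +1 to first 1
Round 3: Elkhorn=27 Juniper=21 → close Elkhorn (overflow 16)
  27÷1 = 27 each, +1 to first 0

Closure order: Greywater, Hollowpine, Elkhorn
Last habitat: Juniper with 48 animals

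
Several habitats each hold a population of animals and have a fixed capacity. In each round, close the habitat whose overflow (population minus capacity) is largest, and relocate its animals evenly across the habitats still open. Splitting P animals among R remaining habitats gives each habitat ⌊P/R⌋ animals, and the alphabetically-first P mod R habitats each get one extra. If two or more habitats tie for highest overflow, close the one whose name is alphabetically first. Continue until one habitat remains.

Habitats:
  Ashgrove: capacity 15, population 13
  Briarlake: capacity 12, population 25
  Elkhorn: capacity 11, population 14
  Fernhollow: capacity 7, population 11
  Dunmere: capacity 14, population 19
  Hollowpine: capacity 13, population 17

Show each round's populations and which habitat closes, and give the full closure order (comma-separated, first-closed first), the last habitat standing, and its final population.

Round 1: Ashgrove=13 Briarlake=25 Dunmere=19 Elkhorn=14 Fernhollow=11 Hollowpine=17 → close Briarlake (overflow 13)
  25÷5 = 5 each, +1 to first 0
Round 2: Ashgrove=18 Dunmere=24 Elkhorn=19 Fernhollow=16 Hollowpine=22 → close Dunmere (overflow 10)
  24÷4 = 6 each, +1 to first 0
Round 3: Ashgrove=24 Elkhorn=25 Fernhollow=22 Hollowpine=28 → close Fernhollow (overflow 15)
  22÷3 = 7 each, +1 to first 1
Round 4: Ashgrove=32 Elkhorn=32 Hollowpine=35 → close Hollowpine (overflow 22)
  35÷2 = 17 each, +1 to first 1
Round 5: Ashgrove=50 Elkhorn=49 → close Elkhorn (overflow 38)
  49÷1 = 49 each, +1 to first 0

Closure order: Briarlake, Dunmere, Fernhollow, Hollowpine, Elkhorn
Last habitat: Ashgrove with 99 animals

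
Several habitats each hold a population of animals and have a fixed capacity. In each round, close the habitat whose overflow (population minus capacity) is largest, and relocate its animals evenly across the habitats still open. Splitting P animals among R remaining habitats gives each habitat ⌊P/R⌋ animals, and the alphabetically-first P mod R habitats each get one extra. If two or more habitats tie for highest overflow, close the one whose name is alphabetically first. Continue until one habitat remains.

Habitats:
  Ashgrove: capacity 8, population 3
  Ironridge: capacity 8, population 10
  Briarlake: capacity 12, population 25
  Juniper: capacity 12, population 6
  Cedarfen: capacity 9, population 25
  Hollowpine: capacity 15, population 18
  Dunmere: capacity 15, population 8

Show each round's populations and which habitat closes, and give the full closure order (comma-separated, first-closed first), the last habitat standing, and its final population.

Round 1: Ashgrove=3 Briarlake=25 Cedarfen=25 Dunmere=8 Hollowpine=18 Ironridge=10 Juniper=6 → close Cedarfen (overflow 16)
  25÷6 = 4 each, +1 to first 1
Round 2: Ashgrove=8 Briarlake=29 Dunmere=12 Hollowpine=22 Ironridge=14 Juniper=10 → close Briarlake (overflow 17)
  29÷5 = 5 each, +1 to first 4
Round 3: Ashgrove=14 Dunmere=18 Hollowpine=28 Ironridge=20 Juniper=15 → close Hollowpine (overflow 13)
  28÷4 = 7 each, +1 to first 0
Round 4: Ashgrove=21 Dunmere=25 Ironridge=27 Juniper=22 → close Ironridge (overflow 19)
  27÷3 = 9 each, +1 to first 0
Round 5: Ashgrove=30 Dunmere=34 Juniper=31 → close Ashgrove (overflow 22)
  30÷2 = 15 each, +1 to first 0
Round 6: Dunmere=49 Juniper=46 → close Dunmere (overflow 34)
  49÷1 = 49 each, +1 to first 0

Closure order: Cedarfen, Briarlake, Hollowpine, Ironridge, Ashgrove, Dunmere
Last habitat: Juniper with 95 animals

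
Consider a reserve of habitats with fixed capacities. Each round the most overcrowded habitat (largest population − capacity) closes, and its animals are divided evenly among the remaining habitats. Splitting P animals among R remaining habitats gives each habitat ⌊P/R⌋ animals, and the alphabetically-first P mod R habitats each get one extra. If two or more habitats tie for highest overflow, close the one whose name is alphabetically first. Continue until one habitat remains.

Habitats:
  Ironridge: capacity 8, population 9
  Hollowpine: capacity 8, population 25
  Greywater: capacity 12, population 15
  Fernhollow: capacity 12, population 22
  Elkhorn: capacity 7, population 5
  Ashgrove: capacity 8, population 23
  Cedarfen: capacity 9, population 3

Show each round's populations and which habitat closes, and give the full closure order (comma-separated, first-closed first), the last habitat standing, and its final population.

Closure order: Hollowpine, Ashgrove, Fernhollow, Greywater, Ironridge, Elkhorn
Last habitat: Cedarfen with 102 animals

Round 1: Ashgrove=23 Cedarfen=3 Elkhorn=5 Fernhollow=22 Greywater=15 Hollowpine=25 Ironridge=9 → close Hollowpine (overflow 17)
  25÷6 = 4 each, +1 to first 1
Round 2: Ashgrove=28 Cedarfen=7 Elkhorn=9 Fernhollow=26 Greywater=19 Ironridge=13 → close Ashgrove (overflow 20)
  28÷5 = 5 each, +1 to first 3
Round 3: Cedarfen=13 Elkhorn=15 Fernhollow=32 Greywater=24 Ironridge=18 → close Fernhollow (overflow 20)
  32÷4 = 8 each, +1 to first 0
Round 4: Cedarfen=21 Elkhorn=23 Greywater=32 Ironridge=26 → close Greywater (overflow 20)
  32÷3 = 10 each, +1 to first 2
Round 5: Cedarfen=32 Elkhorn=34 Ironridge=36 → close Ironridge (overflow 28)
  36÷2 = 18 each, +1 to first 0
Round 6: Cedarfen=50 Elkhorn=52 → close Elkhorn (overflow 45)
  52÷1 = 52 each, +1 to first 0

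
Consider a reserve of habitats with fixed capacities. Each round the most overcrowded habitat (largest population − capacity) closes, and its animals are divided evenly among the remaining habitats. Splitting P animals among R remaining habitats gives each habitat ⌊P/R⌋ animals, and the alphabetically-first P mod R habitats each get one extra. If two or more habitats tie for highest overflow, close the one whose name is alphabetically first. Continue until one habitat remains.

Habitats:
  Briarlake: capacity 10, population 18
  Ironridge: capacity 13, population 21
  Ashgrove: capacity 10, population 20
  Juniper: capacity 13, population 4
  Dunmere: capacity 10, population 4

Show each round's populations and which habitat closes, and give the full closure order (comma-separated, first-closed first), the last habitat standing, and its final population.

Closure order: Ashgrove, Briarlake, Ironridge, Dunmere
Last habitat: Juniper with 67 animals

Round 1: Ashgrove=20 Briarlake=18 Dunmere=4 Ironridge=21 Juniper=4 → close Ashgrove (overflow 10)
  20÷4 = 5 each, +1 to first 0
Round 2: Briarlake=23 Dunmere=9 Ironridge=26 Juniper=9 → close Briarlake (overflow 13)
  23÷3 = 7 each, +1 to first 2
Round 3: Dunmere=17 Ironridge=34 Juniper=16 → close Ironridge (overflow 21)
  34÷2 = 17 each, +1 to first 0
Round 4: Dunmere=34 Juniper=33 → close Dunmere (overflow 24)
  34÷1 = 34 each, +1 to first 0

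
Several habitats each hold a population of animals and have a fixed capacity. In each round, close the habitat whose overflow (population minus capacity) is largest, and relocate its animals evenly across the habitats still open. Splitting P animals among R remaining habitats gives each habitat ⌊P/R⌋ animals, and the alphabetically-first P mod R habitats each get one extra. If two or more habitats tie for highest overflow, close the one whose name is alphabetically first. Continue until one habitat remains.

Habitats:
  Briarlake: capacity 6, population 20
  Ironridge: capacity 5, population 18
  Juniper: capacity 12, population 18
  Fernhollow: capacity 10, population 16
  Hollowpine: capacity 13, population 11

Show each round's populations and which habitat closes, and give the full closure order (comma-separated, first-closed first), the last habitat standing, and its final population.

Round 1: Briarlake=20 Fernhollow=16 Hollowpine=11 Ironridge=18 Juniper=18 → close Briarlake (overflow 14)
  20÷4 = 5 each, +1 to first 0
Round 2: Fernhollow=21 Hollowpine=16 Ironridge=23 Juniper=23 → close Ironridge (overflow 18)
  23÷3 = 7 each, +1 to first 2
Round 3: Fernhollow=29 Hollowpine=24 Juniper=30 → close Fernhollow (overflow 19)
  29÷2 = 14 each, +1 to first 1
Round 4: Hollowpine=39 Juniper=44 → close Juniper (overflow 32)
  44÷1 = 44 each, +1 to first 0

Closure order: Briarlake, Ironridge, Fernhollow, Juniper
Last habitat: Hollowpine with 83 animals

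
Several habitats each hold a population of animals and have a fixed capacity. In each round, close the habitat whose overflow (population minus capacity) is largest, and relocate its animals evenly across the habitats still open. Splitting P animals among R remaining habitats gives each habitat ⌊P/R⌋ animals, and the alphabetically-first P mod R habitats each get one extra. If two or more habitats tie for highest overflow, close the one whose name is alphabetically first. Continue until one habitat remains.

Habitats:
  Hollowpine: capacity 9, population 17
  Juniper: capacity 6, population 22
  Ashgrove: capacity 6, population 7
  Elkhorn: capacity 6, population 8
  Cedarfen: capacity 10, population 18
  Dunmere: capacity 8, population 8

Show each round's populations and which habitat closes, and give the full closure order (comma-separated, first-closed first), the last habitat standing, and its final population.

Round 1: Ashgrove=7 Cedarfen=18 Dunmere=8 Elkhorn=8 Hollowpine=17 Juniper=22 → close Juniper (overflow 16)
  22÷5 = 4 each, +1 to first 2
Round 2: Ashgrove=12 Cedarfen=23 Dunmere=12 Elkhorn=12 Hollowpine=21 → close Cedarfen (overflow 13)
  23÷4 = 5 each, +1 to first 3
Round 3: Ashgrove=18 Dunmere=18 Elkhorn=18 Hollowpine=26 → close Hollowpine (overflow 17)
  26÷3 = 8 each, +1 to first 2
Round 4: Ashgrove=27 Dunmere=27 Elkhorn=26 → close Ashgrove (overflow 21)
  27÷2 = 13 each, +1 to first 1
Round 5: Dunmere=41 Elkhorn=39 → close Dunmere (overflow 33)
  41÷1 = 41 each, +1 to first 0

Closure order: Juniper, Cedarfen, Hollowpine, Ashgrove, Dunmere
Last habitat: Elkhorn with 80 animals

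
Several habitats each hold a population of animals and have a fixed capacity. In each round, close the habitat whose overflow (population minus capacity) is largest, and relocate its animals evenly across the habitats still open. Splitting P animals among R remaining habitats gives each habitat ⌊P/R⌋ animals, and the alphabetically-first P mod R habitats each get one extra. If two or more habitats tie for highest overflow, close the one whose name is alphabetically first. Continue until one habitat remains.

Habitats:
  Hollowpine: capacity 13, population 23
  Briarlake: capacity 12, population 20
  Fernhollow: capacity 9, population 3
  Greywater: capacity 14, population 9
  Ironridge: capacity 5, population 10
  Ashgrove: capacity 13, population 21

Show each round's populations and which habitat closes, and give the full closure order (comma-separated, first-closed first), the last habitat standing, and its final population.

Closure order: Hollowpine, Ashgrove, Briarlake, Ironridge, Fernhollow
Last habitat: Greywater with 86 animals

Round 1: Ashgrove=21 Briarlake=20 Fernhollow=3 Greywater=9 Hollowpine=23 Ironridge=10 → close Hollowpine (overflow 10)
  23÷5 = 4 each, +1 to first 3
Round 2: Ashgrove=26 Briarlake=25 Fernhollow=8 Greywater=13 Ironridge=14 → close Ashgrove (overflow 13)
  26÷4 = 6 each, +1 to first 2
Round 3: Briarlake=32 Fernhollow=15 Greywater=19 Ironridge=20 → close Briarlake (overflow 20)
  32÷3 = 10 each, +1 to first 2
Round 4: Fernhollow=26 Greywater=30 Ironridge=30 → close Ironridge (overflow 25)
  30÷2 = 15 each, +1 to first 0
Round 5: Fernhollow=41 Greywater=45 → close Fernhollow (overflow 32)
  41÷1 = 41 each, +1 to first 0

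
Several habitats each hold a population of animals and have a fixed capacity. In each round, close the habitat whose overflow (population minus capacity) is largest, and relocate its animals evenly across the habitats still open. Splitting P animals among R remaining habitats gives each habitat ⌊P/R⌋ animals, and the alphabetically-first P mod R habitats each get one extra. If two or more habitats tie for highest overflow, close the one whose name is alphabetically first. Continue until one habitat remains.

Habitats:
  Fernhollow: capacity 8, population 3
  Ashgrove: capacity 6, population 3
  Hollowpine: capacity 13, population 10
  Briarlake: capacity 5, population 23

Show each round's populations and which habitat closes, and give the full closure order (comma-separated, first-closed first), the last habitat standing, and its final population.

Round 1: Ashgrove=3 Briarlake=23 Fernhollow=3 Hollowpine=10 → close Briarlake (overflow 18)
  23÷3 = 7 each, +1 to first 2
Round 2: Ashgrove=11 Fernhollow=11 Hollowpine=17 → close Ashgrove (overflow 5)
  11÷2 = 5 each, +1 to first 1
Round 3: Fernhollow=17 Hollowpine=22 → close Fernhollow (overflow 9)
  17÷1 = 17 each, +1 to first 0

Closure order: Briarlake, Ashgrove, Fernhollow
Last habitat: Hollowpine with 39 animals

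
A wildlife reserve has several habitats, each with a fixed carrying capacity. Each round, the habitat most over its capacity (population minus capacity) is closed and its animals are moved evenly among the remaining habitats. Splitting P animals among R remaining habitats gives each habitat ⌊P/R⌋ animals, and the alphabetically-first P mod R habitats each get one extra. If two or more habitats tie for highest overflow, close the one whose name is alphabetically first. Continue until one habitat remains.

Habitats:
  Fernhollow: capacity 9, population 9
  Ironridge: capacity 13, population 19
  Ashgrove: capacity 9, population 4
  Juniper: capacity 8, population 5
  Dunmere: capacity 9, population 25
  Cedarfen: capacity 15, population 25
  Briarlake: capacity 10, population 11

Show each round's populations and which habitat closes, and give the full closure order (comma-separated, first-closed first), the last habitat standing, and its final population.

Round 1: Ashgrove=4 Briarlake=11 Cedarfen=25 Dunmere=25 Fernhollow=9 Ironridge=19 Juniper=5 → close Dunmere (overflow 16)
  25÷6 = 4 each, +1 to first 1
Round 2: Ashgrove=9 Briarlake=15 Cedarfen=29 Fernhollow=13 Ironridge=23 Juniper=9 → close Cedarfen (overflow 14)
  29÷5 = 5 each, +1 to first 4
Round 3: Ashgrove=15 Briarlake=21 Fernhollow=19 Ironridge=29 Juniper=14 → close Ironridge (overflow 16)
  29÷4 = 7 each, +1 to first 1
Round 4: Ashgrove=23 Briarlake=28 Fernhollow=26 Juniper=21 → close Briarlake (overflow 18)
  28÷3 = 9 each, +1 to first 1
Round 5: Ashgrove=33 Fernhollow=35 Juniper=30 → close Fernhollow (overflow 26)
  35÷2 = 17 each, +1 to first 1
Round 6: Ashgrove=51 Juniper=47 → close Ashgrove (overflow 42)
  51÷1 = 51 each, +1 to first 0

Closure order: Dunmere, Cedarfen, Ironridge, Briarlake, Fernhollow, Ashgrove
Last habitat: Juniper with 98 animals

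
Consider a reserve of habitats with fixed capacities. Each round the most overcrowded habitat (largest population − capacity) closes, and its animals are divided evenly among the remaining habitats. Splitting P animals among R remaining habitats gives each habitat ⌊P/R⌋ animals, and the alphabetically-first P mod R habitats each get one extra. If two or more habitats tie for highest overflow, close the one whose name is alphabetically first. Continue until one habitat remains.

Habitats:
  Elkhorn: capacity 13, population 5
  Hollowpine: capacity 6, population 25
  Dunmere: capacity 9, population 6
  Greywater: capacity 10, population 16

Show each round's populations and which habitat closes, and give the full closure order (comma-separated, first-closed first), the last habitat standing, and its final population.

Closure order: Hollowpine, Greywater, Dunmere
Last habitat: Elkhorn with 52 animals

Round 1: Dunmere=6 Elkhorn=5 Greywater=16 Hollowpine=25 → close Hollowpine (overflow 19)
  25÷3 = 8 each, +1 to first 1
Round 2: Dunmere=15 Elkhorn=13 Greywater=24 → close Greywater (overflow 14)
  24÷2 = 12 each, +1 to first 0
Round 3: Dunmere=27 Elkhorn=25 → close Dunmere (overflow 18)
  27÷1 = 27 each, +1 to first 0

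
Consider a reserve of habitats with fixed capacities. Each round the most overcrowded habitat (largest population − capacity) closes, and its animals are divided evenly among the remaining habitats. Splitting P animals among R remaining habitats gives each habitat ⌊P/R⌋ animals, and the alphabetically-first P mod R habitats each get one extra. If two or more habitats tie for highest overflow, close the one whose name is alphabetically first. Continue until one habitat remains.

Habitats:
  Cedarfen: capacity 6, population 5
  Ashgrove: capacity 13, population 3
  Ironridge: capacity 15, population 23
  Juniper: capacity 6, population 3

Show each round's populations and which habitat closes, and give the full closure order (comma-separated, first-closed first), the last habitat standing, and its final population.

Round 1: Ashgrove=3 Cedarfen=5 Ironridge=23 Juniper=3 → close Ironridge (overflow 8)
  23÷3 = 7 each, +1 to first 2
Round 2: Ashgrove=11 Cedarfen=13 Juniper=10 → close Cedarfen (overflow 7)
  13÷2 = 6 each, +1 to first 1
Round 3: Ashgrove=18 Juniper=16 → close Juniper (overflow 10)
  16÷1 = 16 each, +1 to first 0

Closure order: Ironridge, Cedarfen, Juniper
Last habitat: Ashgrove with 34 animals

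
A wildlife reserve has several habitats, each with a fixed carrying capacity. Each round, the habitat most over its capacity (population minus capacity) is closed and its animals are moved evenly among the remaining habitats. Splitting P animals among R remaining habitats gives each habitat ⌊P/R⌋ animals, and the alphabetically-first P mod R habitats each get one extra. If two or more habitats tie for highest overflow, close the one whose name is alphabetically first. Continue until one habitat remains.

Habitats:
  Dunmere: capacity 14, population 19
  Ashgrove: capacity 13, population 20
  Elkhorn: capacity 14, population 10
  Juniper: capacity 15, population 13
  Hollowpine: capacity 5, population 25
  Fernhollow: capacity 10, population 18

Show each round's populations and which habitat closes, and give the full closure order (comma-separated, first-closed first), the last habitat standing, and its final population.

Closure order: Hollowpine, Fernhollow, Ashgrove, Dunmere, Elkhorn
Last habitat: Juniper with 105 animals

Round 1: Ashgrove=20 Dunmere=19 Elkhorn=10 Fernhollow=18 Hollowpine=25 Juniper=13 → close Hollowpine (overflow 20)
  25÷5 = 5 each, +1 to first 0
Round 2: Ashgrove=25 Dunmere=24 Elkhorn=15 Fernhollow=23 Juniper=18 → close Fernhollow (overflow 13)
  23÷4 = 5 each, +1 to first 3
Round 3: Ashgrove=31 Dunmere=30 Elkhorn=21 Juniper=23 → close Ashgrove (overflow 18)
  31÷3 = 10 each, +1 to first 1
Round 4: Dunmere=41 Elkhorn=31 Juniper=33 → close Dunmere (overflow 27)
  41÷2 = 20 each, +1 to first 1
Round 5: Elkhorn=52 Juniper=53 → close Elkhorn (overflow 38)
  52÷1 = 52 each, +1 to first 0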